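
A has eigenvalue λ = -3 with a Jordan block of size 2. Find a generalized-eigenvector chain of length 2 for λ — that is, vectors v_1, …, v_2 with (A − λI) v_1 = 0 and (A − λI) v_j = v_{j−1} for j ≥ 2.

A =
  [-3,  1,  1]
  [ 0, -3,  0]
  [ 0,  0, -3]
A Jordan chain for λ = -3 of length 2:
v_1 = (1, 0, 0)ᵀ
v_2 = (0, 1, 0)ᵀ

Let N = A − (-3)·I. We want v_2 with N^2 v_2 = 0 but N^1 v_2 ≠ 0; then v_{j-1} := N · v_j for j = 2, …, 2.

Pick v_2 = (0, 1, 0)ᵀ.
Then v_1 = N · v_2 = (1, 0, 0)ᵀ.

Sanity check: (A − (-3)·I) v_1 = (0, 0, 0)ᵀ = 0. ✓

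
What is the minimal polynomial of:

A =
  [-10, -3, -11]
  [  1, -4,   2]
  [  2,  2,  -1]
x^3 + 15*x^2 + 75*x + 125

The characteristic polynomial is χ_A(x) = (x + 5)^3, so the eigenvalues are known. The minimal polynomial is
  m_A(x) = Π_λ (x − λ)^{k_λ}
where k_λ is the size of the *largest* Jordan block for λ (equivalently, the smallest k with (A − λI)^k v = 0 for every generalised eigenvector v of λ).

  λ = -5: largest Jordan block has size 3, contributing (x + 5)^3

So m_A(x) = (x + 5)^3 = x^3 + 15*x^2 + 75*x + 125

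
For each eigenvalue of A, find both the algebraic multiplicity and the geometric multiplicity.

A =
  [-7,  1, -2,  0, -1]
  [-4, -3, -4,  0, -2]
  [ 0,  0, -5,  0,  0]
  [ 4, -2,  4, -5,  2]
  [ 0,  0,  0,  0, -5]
λ = -5: alg = 5, geom = 4

Step 1 — factor the characteristic polynomial to read off the algebraic multiplicities:
  χ_A(x) = (x + 5)^5

Step 2 — compute geometric multiplicities via the rank-nullity identity g(λ) = n − rank(A − λI):
  rank(A − (-5)·I) = 1, so dim ker(A − (-5)·I) = n − 1 = 4

Summary:
  λ = -5: algebraic multiplicity = 5, geometric multiplicity = 4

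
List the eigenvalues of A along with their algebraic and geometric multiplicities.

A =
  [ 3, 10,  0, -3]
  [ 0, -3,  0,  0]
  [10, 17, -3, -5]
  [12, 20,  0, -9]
λ = -3: alg = 4, geom = 2

Step 1 — factor the characteristic polynomial to read off the algebraic multiplicities:
  χ_A(x) = (x + 3)^4

Step 2 — compute geometric multiplicities via the rank-nullity identity g(λ) = n − rank(A − λI):
  rank(A − (-3)·I) = 2, so dim ker(A − (-3)·I) = n − 2 = 2

Summary:
  λ = -3: algebraic multiplicity = 4, geometric multiplicity = 2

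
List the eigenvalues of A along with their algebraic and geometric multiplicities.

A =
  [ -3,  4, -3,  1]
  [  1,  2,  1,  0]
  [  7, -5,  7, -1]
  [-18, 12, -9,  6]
λ = 3: alg = 4, geom = 2

Step 1 — factor the characteristic polynomial to read off the algebraic multiplicities:
  χ_A(x) = (x - 3)^4

Step 2 — compute geometric multiplicities via the rank-nullity identity g(λ) = n − rank(A − λI):
  rank(A − (3)·I) = 2, so dim ker(A − (3)·I) = n − 2 = 2

Summary:
  λ = 3: algebraic multiplicity = 4, geometric multiplicity = 2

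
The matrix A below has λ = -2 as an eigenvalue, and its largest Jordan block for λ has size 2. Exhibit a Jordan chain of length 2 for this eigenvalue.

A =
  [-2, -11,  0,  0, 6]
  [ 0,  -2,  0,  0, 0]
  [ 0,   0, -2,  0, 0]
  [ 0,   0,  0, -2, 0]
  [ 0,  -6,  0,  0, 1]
A Jordan chain for λ = -2 of length 2:
v_1 = (1, 0, 0, 0, 0)ᵀ
v_2 = (0, 1, 0, 0, 2)ᵀ

Let N = A − (-2)·I. We want v_2 with N^2 v_2 = 0 but N^1 v_2 ≠ 0; then v_{j-1} := N · v_j for j = 2, …, 2.

Pick v_2 = (0, 1, 0, 0, 2)ᵀ.
Then v_1 = N · v_2 = (1, 0, 0, 0, 0)ᵀ.

Sanity check: (A − (-2)·I) v_1 = (0, 0, 0, 0, 0)ᵀ = 0. ✓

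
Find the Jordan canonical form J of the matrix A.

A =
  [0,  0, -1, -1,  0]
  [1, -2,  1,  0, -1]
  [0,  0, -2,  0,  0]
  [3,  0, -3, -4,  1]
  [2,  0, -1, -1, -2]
J_3(-2) ⊕ J_1(-2) ⊕ J_1(-2)

The characteristic polynomial is
  det(x·I − A) = x^5 + 10*x^4 + 40*x^3 + 80*x^2 + 80*x + 32 = (x + 2)^5

Eigenvalues and multiplicities (the geometric multiplicity of λ is n − rank(A − λI), which equals the number of Jordan blocks for λ):
  λ = -2: algebraic multiplicity = 5, geometric multiplicity = 3

Determining the block sizes for each eigenvalue:
  λ = -2: with am = 5 and gm = 3, the partition is not yet determined (e.g. several partitions of 5 into 3 parts exist). Let N = A − (-2)·I. Computing rank(N^1) = 2, rank(N^2) = 1, rank(N^3) = 0; the number of blocks of size ≥ j is rank(N^{j−1}) − rank(N^j), giving [3, 1, 1]. So we have 1 block(s) of size 3, 2 block(s) of size 1 → block sizes [3, 1, 1]

Assembling the blocks gives a Jordan form
J =
  [-2,  1,  0,  0,  0]
  [ 0, -2,  1,  0,  0]
  [ 0,  0, -2,  0,  0]
  [ 0,  0,  0, -2,  0]
  [ 0,  0,  0,  0, -2]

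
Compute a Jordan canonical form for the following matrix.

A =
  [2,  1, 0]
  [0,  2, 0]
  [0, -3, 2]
J_2(2) ⊕ J_1(2)

The characteristic polynomial is
  det(x·I − A) = x^3 - 6*x^2 + 12*x - 8 = (x - 2)^3

Eigenvalues and multiplicities (the geometric multiplicity of λ is n − rank(A − λI), which equals the number of Jordan blocks for λ):
  λ = 2: algebraic multiplicity = 3, geometric multiplicity = 2

Determining the block sizes for each eigenvalue:
  λ = 2: 2 blocks summing to 3 forces exactly one block of size 2 and the rest size 1 → block sizes [2, 1]

Assembling the blocks gives a Jordan form
J =
  [2, 1, 0]
  [0, 2, 0]
  [0, 0, 2]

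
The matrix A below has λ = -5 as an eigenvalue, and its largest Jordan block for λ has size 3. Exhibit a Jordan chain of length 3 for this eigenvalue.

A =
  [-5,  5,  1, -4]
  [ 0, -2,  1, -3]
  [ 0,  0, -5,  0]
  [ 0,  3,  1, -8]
A Jordan chain for λ = -5 of length 3:
v_1 = (3, 0, 0, 0)ᵀ
v_2 = (5, 3, 0, 3)ᵀ
v_3 = (0, 1, 0, 0)ᵀ

Let N = A − (-5)·I. We want v_3 with N^3 v_3 = 0 but N^2 v_3 ≠ 0; then v_{j-1} := N · v_j for j = 3, …, 2.

Pick v_3 = (0, 1, 0, 0)ᵀ.
Then v_2 = N · v_3 = (5, 3, 0, 3)ᵀ.
Then v_1 = N · v_2 = (3, 0, 0, 0)ᵀ.

Sanity check: (A − (-5)·I) v_1 = (0, 0, 0, 0)ᵀ = 0. ✓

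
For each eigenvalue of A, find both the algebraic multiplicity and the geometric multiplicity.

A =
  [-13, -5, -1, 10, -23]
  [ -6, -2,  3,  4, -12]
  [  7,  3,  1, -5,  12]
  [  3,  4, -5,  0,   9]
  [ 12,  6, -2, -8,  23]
λ = 1: alg = 3, geom = 1; λ = 3: alg = 2, geom = 1

Step 1 — factor the characteristic polynomial to read off the algebraic multiplicities:
  χ_A(x) = (x - 3)^2*(x - 1)^3

Step 2 — compute geometric multiplicities via the rank-nullity identity g(λ) = n − rank(A − λI):
  rank(A − (1)·I) = 4, so dim ker(A − (1)·I) = n − 4 = 1
  rank(A − (3)·I) = 4, so dim ker(A − (3)·I) = n − 4 = 1

Summary:
  λ = 1: algebraic multiplicity = 3, geometric multiplicity = 1
  λ = 3: algebraic multiplicity = 2, geometric multiplicity = 1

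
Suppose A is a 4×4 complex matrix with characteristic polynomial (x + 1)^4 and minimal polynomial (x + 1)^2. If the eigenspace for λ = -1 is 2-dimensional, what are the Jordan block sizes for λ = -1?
Block sizes for λ = -1: [2, 2]

Step 1 — from the characteristic polynomial, algebraic multiplicity of λ = -1 is 4. From dim ker(A − (-1)·I) = 2, there are exactly 2 Jordan blocks for λ = -1.
Step 2 — from the minimal polynomial, the factor (x + 1)^2 tells us the largest block for λ = -1 has size 2.
Step 3 — with total size 4, 2 blocks, and largest block 2, the block sizes (in nonincreasing order) are [2, 2].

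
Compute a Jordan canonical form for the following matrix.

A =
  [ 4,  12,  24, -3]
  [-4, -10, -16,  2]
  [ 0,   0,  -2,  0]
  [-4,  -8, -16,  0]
J_2(-2) ⊕ J_1(-2) ⊕ J_1(-2)

The characteristic polynomial is
  det(x·I − A) = x^4 + 8*x^3 + 24*x^2 + 32*x + 16 = (x + 2)^4

Eigenvalues and multiplicities (the geometric multiplicity of λ is n − rank(A − λI), which equals the number of Jordan blocks for λ):
  λ = -2: algebraic multiplicity = 4, geometric multiplicity = 3

Determining the block sizes for each eigenvalue:
  λ = -2: 3 blocks summing to 4 forces exactly one block of size 2 and the rest size 1 → block sizes [2, 1, 1]

Assembling the blocks gives a Jordan form
J =
  [-2,  1,  0,  0]
  [ 0, -2,  0,  0]
  [ 0,  0, -2,  0]
  [ 0,  0,  0, -2]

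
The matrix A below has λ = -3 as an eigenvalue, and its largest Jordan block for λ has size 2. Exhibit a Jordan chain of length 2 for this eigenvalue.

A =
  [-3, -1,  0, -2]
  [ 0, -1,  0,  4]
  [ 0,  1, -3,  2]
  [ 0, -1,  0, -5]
A Jordan chain for λ = -3 of length 2:
v_1 = (-1, 2, 1, -1)ᵀ
v_2 = (0, 1, 0, 0)ᵀ

Let N = A − (-3)·I. We want v_2 with N^2 v_2 = 0 but N^1 v_2 ≠ 0; then v_{j-1} := N · v_j for j = 2, …, 2.

Pick v_2 = (0, 1, 0, 0)ᵀ.
Then v_1 = N · v_2 = (-1, 2, 1, -1)ᵀ.

Sanity check: (A − (-3)·I) v_1 = (0, 0, 0, 0)ᵀ = 0. ✓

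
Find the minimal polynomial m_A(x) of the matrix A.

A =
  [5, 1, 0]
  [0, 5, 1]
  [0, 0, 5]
x^3 - 15*x^2 + 75*x - 125

The characteristic polynomial is χ_A(x) = (x - 5)^3, so the eigenvalues are known. The minimal polynomial is
  m_A(x) = Π_λ (x − λ)^{k_λ}
where k_λ is the size of the *largest* Jordan block for λ (equivalently, the smallest k with (A − λI)^k v = 0 for every generalised eigenvector v of λ).

  λ = 5: largest Jordan block has size 3, contributing (x − 5)^3

So m_A(x) = (x - 5)^3 = x^3 - 15*x^2 + 75*x - 125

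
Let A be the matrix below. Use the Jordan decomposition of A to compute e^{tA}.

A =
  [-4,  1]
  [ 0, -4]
e^{tA} =
  [exp(-4*t), t*exp(-4*t)]
  [0, exp(-4*t)]

Strategy: write A = P · J · P⁻¹ where J is a Jordan canonical form, so e^{tA} = P · e^{tJ} · P⁻¹, and e^{tJ} can be computed block-by-block.

A has Jordan form
J =
  [-4,  1]
  [ 0, -4]
(up to reordering of blocks).

Per-block formulas:
  For a 2×2 Jordan block J_2(-4): exp(t · J_2(-4)) = e^(-4t)·(I + t·N), where N is the 2×2 nilpotent shift.

After assembling e^{tJ} and conjugating by P, we get:

e^{tA} =
  [exp(-4*t), t*exp(-4*t)]
  [0, exp(-4*t)]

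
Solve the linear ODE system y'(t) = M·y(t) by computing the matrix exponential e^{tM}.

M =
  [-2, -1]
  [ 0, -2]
e^{tM} =
  [exp(-2*t), -t*exp(-2*t)]
  [0, exp(-2*t)]

Strategy: write M = P · J · P⁻¹ where J is a Jordan canonical form, so e^{tM} = P · e^{tJ} · P⁻¹, and e^{tJ} can be computed block-by-block.

M has Jordan form
J =
  [-2,  1]
  [ 0, -2]
(up to reordering of blocks).

Per-block formulas:
  For a 2×2 Jordan block J_2(-2): exp(t · J_2(-2)) = e^(-2t)·(I + t·N), where N is the 2×2 nilpotent shift.

After assembling e^{tJ} and conjugating by P, we get:

e^{tM} =
  [exp(-2*t), -t*exp(-2*t)]
  [0, exp(-2*t)]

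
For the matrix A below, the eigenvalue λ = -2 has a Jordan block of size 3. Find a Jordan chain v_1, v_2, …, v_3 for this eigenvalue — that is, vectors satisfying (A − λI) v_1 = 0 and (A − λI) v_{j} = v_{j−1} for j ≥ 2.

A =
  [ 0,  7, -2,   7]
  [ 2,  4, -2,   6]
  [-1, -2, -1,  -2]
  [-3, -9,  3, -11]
A Jordan chain for λ = -2 of length 3:
v_1 = (-1, 0, -1, 0)ᵀ
v_2 = (2, 2, -1, -3)ᵀ
v_3 = (1, 0, 0, 0)ᵀ

Let N = A − (-2)·I. We want v_3 with N^3 v_3 = 0 but N^2 v_3 ≠ 0; then v_{j-1} := N · v_j for j = 3, …, 2.

Pick v_3 = (1, 0, 0, 0)ᵀ.
Then v_2 = N · v_3 = (2, 2, -1, -3)ᵀ.
Then v_1 = N · v_2 = (-1, 0, -1, 0)ᵀ.

Sanity check: (A − (-2)·I) v_1 = (0, 0, 0, 0)ᵀ = 0. ✓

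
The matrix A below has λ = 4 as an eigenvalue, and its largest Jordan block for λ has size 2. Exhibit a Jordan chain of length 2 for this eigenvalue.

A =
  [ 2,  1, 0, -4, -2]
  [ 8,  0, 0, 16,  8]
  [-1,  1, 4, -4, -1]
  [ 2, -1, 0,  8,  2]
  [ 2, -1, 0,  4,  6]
A Jordan chain for λ = 4 of length 2:
v_1 = (-2, 8, -1, 2, 2)ᵀ
v_2 = (1, 0, 0, 0, 0)ᵀ

Let N = A − (4)·I. We want v_2 with N^2 v_2 = 0 but N^1 v_2 ≠ 0; then v_{j-1} := N · v_j for j = 2, …, 2.

Pick v_2 = (1, 0, 0, 0, 0)ᵀ.
Then v_1 = N · v_2 = (-2, 8, -1, 2, 2)ᵀ.

Sanity check: (A − (4)·I) v_1 = (0, 0, 0, 0, 0)ᵀ = 0. ✓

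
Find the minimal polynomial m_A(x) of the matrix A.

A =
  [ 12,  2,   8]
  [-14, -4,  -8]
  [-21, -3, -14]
x^2 + 4*x + 4

The characteristic polynomial is χ_A(x) = (x + 2)^3, so the eigenvalues are known. The minimal polynomial is
  m_A(x) = Π_λ (x − λ)^{k_λ}
where k_λ is the size of the *largest* Jordan block for λ (equivalently, the smallest k with (A − λI)^k v = 0 for every generalised eigenvector v of λ).

  λ = -2: largest Jordan block has size 2, contributing (x + 2)^2

So m_A(x) = (x + 2)^2 = x^2 + 4*x + 4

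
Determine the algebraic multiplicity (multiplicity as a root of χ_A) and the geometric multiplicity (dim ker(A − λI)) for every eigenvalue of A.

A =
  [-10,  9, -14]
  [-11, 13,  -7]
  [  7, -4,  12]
λ = 5: alg = 3, geom = 1

Step 1 — factor the characteristic polynomial to read off the algebraic multiplicities:
  χ_A(x) = (x - 5)^3

Step 2 — compute geometric multiplicities via the rank-nullity identity g(λ) = n − rank(A − λI):
  rank(A − (5)·I) = 2, so dim ker(A − (5)·I) = n − 2 = 1

Summary:
  λ = 5: algebraic multiplicity = 3, geometric multiplicity = 1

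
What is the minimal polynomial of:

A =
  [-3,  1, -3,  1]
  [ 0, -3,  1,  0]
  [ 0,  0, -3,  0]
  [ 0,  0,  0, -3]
x^3 + 9*x^2 + 27*x + 27

The characteristic polynomial is χ_A(x) = (x + 3)^4, so the eigenvalues are known. The minimal polynomial is
  m_A(x) = Π_λ (x − λ)^{k_λ}
where k_λ is the size of the *largest* Jordan block for λ (equivalently, the smallest k with (A − λI)^k v = 0 for every generalised eigenvector v of λ).

  λ = -3: largest Jordan block has size 3, contributing (x + 3)^3

So m_A(x) = (x + 3)^3 = x^3 + 9*x^2 + 27*x + 27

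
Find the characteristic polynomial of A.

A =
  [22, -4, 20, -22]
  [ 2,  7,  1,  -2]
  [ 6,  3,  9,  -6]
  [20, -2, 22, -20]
x^4 - 18*x^3 + 108*x^2 - 216*x

Expanding det(x·I − A) (e.g. by cofactor expansion or by noting that A is similar to its Jordan form J, which has the same characteristic polynomial as A) gives
  χ_A(x) = x^4 - 18*x^3 + 108*x^2 - 216*x
which factors as x*(x - 6)^3. The eigenvalues (with algebraic multiplicities) are λ = 0 with multiplicity 1, λ = 6 with multiplicity 3.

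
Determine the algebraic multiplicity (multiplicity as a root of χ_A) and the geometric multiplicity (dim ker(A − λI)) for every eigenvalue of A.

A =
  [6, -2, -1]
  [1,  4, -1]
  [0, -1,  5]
λ = 5: alg = 3, geom = 1

Step 1 — factor the characteristic polynomial to read off the algebraic multiplicities:
  χ_A(x) = (x - 5)^3

Step 2 — compute geometric multiplicities via the rank-nullity identity g(λ) = n − rank(A − λI):
  rank(A − (5)·I) = 2, so dim ker(A − (5)·I) = n − 2 = 1

Summary:
  λ = 5: algebraic multiplicity = 3, geometric multiplicity = 1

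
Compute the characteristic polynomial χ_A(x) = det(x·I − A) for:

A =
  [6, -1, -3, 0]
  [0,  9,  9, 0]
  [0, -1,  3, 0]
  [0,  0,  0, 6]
x^4 - 24*x^3 + 216*x^2 - 864*x + 1296

Expanding det(x·I − A) (e.g. by cofactor expansion or by noting that A is similar to its Jordan form J, which has the same characteristic polynomial as A) gives
  χ_A(x) = x^4 - 24*x^3 + 216*x^2 - 864*x + 1296
which factors as (x - 6)^4. The eigenvalues (with algebraic multiplicities) are λ = 6 with multiplicity 4.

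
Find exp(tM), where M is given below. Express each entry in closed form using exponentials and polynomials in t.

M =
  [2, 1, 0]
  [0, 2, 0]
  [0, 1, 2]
e^{tM} =
  [exp(2*t), t*exp(2*t), 0]
  [0, exp(2*t), 0]
  [0, t*exp(2*t), exp(2*t)]

Strategy: write M = P · J · P⁻¹ where J is a Jordan canonical form, so e^{tM} = P · e^{tJ} · P⁻¹, and e^{tJ} can be computed block-by-block.

M has Jordan form
J =
  [2, 1, 0]
  [0, 2, 0]
  [0, 0, 2]
(up to reordering of blocks).

Per-block formulas:
  For a 1×1 block at λ = 2: exp(t · [2]) = [e^(2t)].
  For a 2×2 Jordan block J_2(2): exp(t · J_2(2)) = e^(2t)·(I + t·N), where N is the 2×2 nilpotent shift.

After assembling e^{tJ} and conjugating by P, we get:

e^{tM} =
  [exp(2*t), t*exp(2*t), 0]
  [0, exp(2*t), 0]
  [0, t*exp(2*t), exp(2*t)]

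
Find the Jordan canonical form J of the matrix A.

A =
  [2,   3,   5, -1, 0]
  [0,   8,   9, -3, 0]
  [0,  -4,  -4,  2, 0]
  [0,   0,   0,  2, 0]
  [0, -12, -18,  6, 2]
J_3(2) ⊕ J_1(2) ⊕ J_1(2)

The characteristic polynomial is
  det(x·I − A) = x^5 - 10*x^4 + 40*x^3 - 80*x^2 + 80*x - 32 = (x - 2)^5

Eigenvalues and multiplicities (the geometric multiplicity of λ is n − rank(A − λI), which equals the number of Jordan blocks for λ):
  λ = 2: algebraic multiplicity = 5, geometric multiplicity = 3

Determining the block sizes for each eigenvalue:
  λ = 2: with am = 5 and gm = 3, the partition is not yet determined (e.g. several partitions of 5 into 3 parts exist). Let N = A − (2)·I. Computing rank(N^1) = 2, rank(N^2) = 1, rank(N^3) = 0; the number of blocks of size ≥ j is rank(N^{j−1}) − rank(N^j), giving [3, 1, 1]. So we have 1 block(s) of size 3, 2 block(s) of size 1 → block sizes [3, 1, 1]

Assembling the blocks gives a Jordan form
J =
  [2, 1, 0, 0, 0]
  [0, 2, 1, 0, 0]
  [0, 0, 2, 0, 0]
  [0, 0, 0, 2, 0]
  [0, 0, 0, 0, 2]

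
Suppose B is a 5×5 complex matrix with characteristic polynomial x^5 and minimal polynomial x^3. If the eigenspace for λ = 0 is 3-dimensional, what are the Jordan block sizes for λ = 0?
Block sizes for λ = 0: [3, 1, 1]

Step 1 — from the characteristic polynomial, algebraic multiplicity of λ = 0 is 5. From dim ker(B − (0)·I) = 3, there are exactly 3 Jordan blocks for λ = 0.
Step 2 — from the minimal polynomial, the factor (x − 0)^3 tells us the largest block for λ = 0 has size 3.
Step 3 — with total size 5, 3 blocks, and largest block 3, the block sizes (in nonincreasing order) are [3, 1, 1].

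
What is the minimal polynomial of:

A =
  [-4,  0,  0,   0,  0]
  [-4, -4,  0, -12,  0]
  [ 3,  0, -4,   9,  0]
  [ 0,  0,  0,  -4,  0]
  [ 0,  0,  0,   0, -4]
x^2 + 8*x + 16

The characteristic polynomial is χ_A(x) = (x + 4)^5, so the eigenvalues are known. The minimal polynomial is
  m_A(x) = Π_λ (x − λ)^{k_λ}
where k_λ is the size of the *largest* Jordan block for λ (equivalently, the smallest k with (A − λI)^k v = 0 for every generalised eigenvector v of λ).

  λ = -4: largest Jordan block has size 2, contributing (x + 4)^2

So m_A(x) = (x + 4)^2 = x^2 + 8*x + 16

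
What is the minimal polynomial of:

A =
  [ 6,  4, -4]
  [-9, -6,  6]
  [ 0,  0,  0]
x^2

The characteristic polynomial is χ_A(x) = x^3, so the eigenvalues are known. The minimal polynomial is
  m_A(x) = Π_λ (x − λ)^{k_λ}
where k_λ is the size of the *largest* Jordan block for λ (equivalently, the smallest k with (A − λI)^k v = 0 for every generalised eigenvector v of λ).

  λ = 0: largest Jordan block has size 2, contributing (x − 0)^2

So m_A(x) = x^2 = x^2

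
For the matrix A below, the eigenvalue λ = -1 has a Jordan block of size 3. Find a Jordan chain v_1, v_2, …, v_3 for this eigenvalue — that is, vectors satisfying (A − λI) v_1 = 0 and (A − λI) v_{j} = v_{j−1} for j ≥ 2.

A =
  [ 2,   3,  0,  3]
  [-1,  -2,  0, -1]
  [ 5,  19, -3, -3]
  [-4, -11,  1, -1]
A Jordan chain for λ = -1 of length 3:
v_1 = (-6, 2, -2, 4)ᵀ
v_2 = (3, -1, 5, -4)ᵀ
v_3 = (1, 0, 0, 0)ᵀ

Let N = A − (-1)·I. We want v_3 with N^3 v_3 = 0 but N^2 v_3 ≠ 0; then v_{j-1} := N · v_j for j = 3, …, 2.

Pick v_3 = (1, 0, 0, 0)ᵀ.
Then v_2 = N · v_3 = (3, -1, 5, -4)ᵀ.
Then v_1 = N · v_2 = (-6, 2, -2, 4)ᵀ.

Sanity check: (A − (-1)·I) v_1 = (0, 0, 0, 0)ᵀ = 0. ✓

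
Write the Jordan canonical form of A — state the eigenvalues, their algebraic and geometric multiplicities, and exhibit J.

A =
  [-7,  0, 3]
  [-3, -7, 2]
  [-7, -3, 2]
J_3(-4)

The characteristic polynomial is
  det(x·I − A) = x^3 + 12*x^2 + 48*x + 64 = (x + 4)^3

Eigenvalues and multiplicities (the geometric multiplicity of λ is n − rank(A − λI), which equals the number of Jordan blocks for λ):
  λ = -4: algebraic multiplicity = 3, geometric multiplicity = 1

Determining the block sizes for each eigenvalue:
  λ = -4: one block (gm = 1), so the single block has size am = 3 → block sizes [3]

Assembling the blocks gives a Jordan form
J =
  [-4,  1,  0]
  [ 0, -4,  1]
  [ 0,  0, -4]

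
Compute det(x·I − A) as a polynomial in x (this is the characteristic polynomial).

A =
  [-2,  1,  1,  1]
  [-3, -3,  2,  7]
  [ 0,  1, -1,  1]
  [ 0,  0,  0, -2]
x^4 + 8*x^3 + 24*x^2 + 32*x + 16

Expanding det(x·I − A) (e.g. by cofactor expansion or by noting that A is similar to its Jordan form J, which has the same characteristic polynomial as A) gives
  χ_A(x) = x^4 + 8*x^3 + 24*x^2 + 32*x + 16
which factors as (x + 2)^4. The eigenvalues (with algebraic multiplicities) are λ = -2 with multiplicity 4.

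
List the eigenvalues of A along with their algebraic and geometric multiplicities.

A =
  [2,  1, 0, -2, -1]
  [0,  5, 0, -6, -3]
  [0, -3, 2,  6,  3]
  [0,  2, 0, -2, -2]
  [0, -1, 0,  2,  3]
λ = 2: alg = 5, geom = 4

Step 1 — factor the characteristic polynomial to read off the algebraic multiplicities:
  χ_A(x) = (x - 2)^5

Step 2 — compute geometric multiplicities via the rank-nullity identity g(λ) = n − rank(A − λI):
  rank(A − (2)·I) = 1, so dim ker(A − (2)·I) = n − 1 = 4

Summary:
  λ = 2: algebraic multiplicity = 5, geometric multiplicity = 4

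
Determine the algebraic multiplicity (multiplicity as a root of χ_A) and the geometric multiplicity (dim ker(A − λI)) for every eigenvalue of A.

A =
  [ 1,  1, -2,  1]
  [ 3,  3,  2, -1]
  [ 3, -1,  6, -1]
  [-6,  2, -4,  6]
λ = 4: alg = 4, geom = 3

Step 1 — factor the characteristic polynomial to read off the algebraic multiplicities:
  χ_A(x) = (x - 4)^4

Step 2 — compute geometric multiplicities via the rank-nullity identity g(λ) = n − rank(A − λI):
  rank(A − (4)·I) = 1, so dim ker(A − (4)·I) = n − 1 = 3

Summary:
  λ = 4: algebraic multiplicity = 4, geometric multiplicity = 3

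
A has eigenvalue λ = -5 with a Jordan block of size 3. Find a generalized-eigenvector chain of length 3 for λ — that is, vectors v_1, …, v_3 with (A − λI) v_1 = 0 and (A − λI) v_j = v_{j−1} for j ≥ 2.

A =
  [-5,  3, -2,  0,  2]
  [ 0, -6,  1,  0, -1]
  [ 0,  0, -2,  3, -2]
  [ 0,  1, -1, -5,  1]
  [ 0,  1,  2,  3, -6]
A Jordan chain for λ = -5 of length 3:
v_1 = (-3, 0, 0, 0, 0)ᵀ
v_2 = (8, -3, -3, 3, 0)ᵀ
v_3 = (0, 2, -1, 0, 0)ᵀ

Let N = A − (-5)·I. We want v_3 with N^3 v_3 = 0 but N^2 v_3 ≠ 0; then v_{j-1} := N · v_j for j = 3, …, 2.

Pick v_3 = (0, 2, -1, 0, 0)ᵀ.
Then v_2 = N · v_3 = (8, -3, -3, 3, 0)ᵀ.
Then v_1 = N · v_2 = (-3, 0, 0, 0, 0)ᵀ.

Sanity check: (A − (-5)·I) v_1 = (0, 0, 0, 0, 0)ᵀ = 0. ✓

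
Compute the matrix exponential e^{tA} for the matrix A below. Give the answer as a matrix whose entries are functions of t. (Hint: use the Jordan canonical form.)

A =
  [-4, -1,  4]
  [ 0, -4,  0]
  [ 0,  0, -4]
e^{tA} =
  [exp(-4*t), -t*exp(-4*t), 4*t*exp(-4*t)]
  [0, exp(-4*t), 0]
  [0, 0, exp(-4*t)]

Strategy: write A = P · J · P⁻¹ where J is a Jordan canonical form, so e^{tA} = P · e^{tJ} · P⁻¹, and e^{tJ} can be computed block-by-block.

A has Jordan form
J =
  [-4,  1,  0]
  [ 0, -4,  0]
  [ 0,  0, -4]
(up to reordering of blocks).

Per-block formulas:
  For a 1×1 block at λ = -4: exp(t · [-4]) = [e^(-4t)].
  For a 2×2 Jordan block J_2(-4): exp(t · J_2(-4)) = e^(-4t)·(I + t·N), where N is the 2×2 nilpotent shift.

After assembling e^{tJ} and conjugating by P, we get:

e^{tA} =
  [exp(-4*t), -t*exp(-4*t), 4*t*exp(-4*t)]
  [0, exp(-4*t), 0]
  [0, 0, exp(-4*t)]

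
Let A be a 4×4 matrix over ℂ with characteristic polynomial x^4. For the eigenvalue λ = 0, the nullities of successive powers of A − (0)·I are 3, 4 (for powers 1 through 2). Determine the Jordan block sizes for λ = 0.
Block sizes for λ = 0: [2, 1, 1]

From the dimensions of kernels of powers, the number of Jordan blocks of size at least j is d_j − d_{j−1} where d_j = dim ker(N^j) (with d_0 = 0). Computing the differences gives [3, 1].
The number of blocks of size exactly k is (#blocks of size ≥ k) − (#blocks of size ≥ k + 1), so the partition is: 2 block(s) of size 1, 1 block(s) of size 2.
In nonincreasing order the block sizes are [2, 1, 1].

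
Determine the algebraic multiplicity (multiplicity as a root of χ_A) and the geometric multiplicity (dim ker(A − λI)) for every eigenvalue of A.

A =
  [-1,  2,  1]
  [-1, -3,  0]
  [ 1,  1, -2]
λ = -2: alg = 3, geom = 1

Step 1 — factor the characteristic polynomial to read off the algebraic multiplicities:
  χ_A(x) = (x + 2)^3

Step 2 — compute geometric multiplicities via the rank-nullity identity g(λ) = n − rank(A − λI):
  rank(A − (-2)·I) = 2, so dim ker(A − (-2)·I) = n − 2 = 1

Summary:
  λ = -2: algebraic multiplicity = 3, geometric multiplicity = 1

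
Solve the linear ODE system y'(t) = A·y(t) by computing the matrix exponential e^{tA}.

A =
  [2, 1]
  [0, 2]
e^{tA} =
  [exp(2*t), t*exp(2*t)]
  [0, exp(2*t)]

Strategy: write A = P · J · P⁻¹ where J is a Jordan canonical form, so e^{tA} = P · e^{tJ} · P⁻¹, and e^{tJ} can be computed block-by-block.

A has Jordan form
J =
  [2, 1]
  [0, 2]
(up to reordering of blocks).

Per-block formulas:
  For a 2×2 Jordan block J_2(2): exp(t · J_2(2)) = e^(2t)·(I + t·N), where N is the 2×2 nilpotent shift.

After assembling e^{tJ} and conjugating by P, we get:

e^{tA} =
  [exp(2*t), t*exp(2*t)]
  [0, exp(2*t)]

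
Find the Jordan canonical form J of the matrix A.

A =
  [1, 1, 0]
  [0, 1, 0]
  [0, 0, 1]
J_2(1) ⊕ J_1(1)

The characteristic polynomial is
  det(x·I − A) = x^3 - 3*x^2 + 3*x - 1 = (x - 1)^3

Eigenvalues and multiplicities (the geometric multiplicity of λ is n − rank(A − λI), which equals the number of Jordan blocks for λ):
  λ = 1: algebraic multiplicity = 3, geometric multiplicity = 2

Determining the block sizes for each eigenvalue:
  λ = 1: 2 blocks summing to 3 forces exactly one block of size 2 and the rest size 1 → block sizes [2, 1]

Assembling the blocks gives a Jordan form
J =
  [1, 1, 0]
  [0, 1, 0]
  [0, 0, 1]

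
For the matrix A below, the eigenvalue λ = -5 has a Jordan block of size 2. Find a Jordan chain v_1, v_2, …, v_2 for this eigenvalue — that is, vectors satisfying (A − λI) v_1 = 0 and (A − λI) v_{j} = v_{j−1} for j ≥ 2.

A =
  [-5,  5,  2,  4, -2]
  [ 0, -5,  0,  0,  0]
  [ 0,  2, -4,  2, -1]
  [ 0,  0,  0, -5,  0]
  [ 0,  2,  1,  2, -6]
A Jordan chain for λ = -5 of length 2:
v_1 = (5, 0, 2, 0, 2)ᵀ
v_2 = (0, 1, 0, 0, 0)ᵀ

Let N = A − (-5)·I. We want v_2 with N^2 v_2 = 0 but N^1 v_2 ≠ 0; then v_{j-1} := N · v_j for j = 2, …, 2.

Pick v_2 = (0, 1, 0, 0, 0)ᵀ.
Then v_1 = N · v_2 = (5, 0, 2, 0, 2)ᵀ.

Sanity check: (A − (-5)·I) v_1 = (0, 0, 0, 0, 0)ᵀ = 0. ✓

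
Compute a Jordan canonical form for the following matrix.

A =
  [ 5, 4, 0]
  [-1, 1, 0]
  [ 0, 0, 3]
J_2(3) ⊕ J_1(3)

The characteristic polynomial is
  det(x·I − A) = x^3 - 9*x^2 + 27*x - 27 = (x - 3)^3

Eigenvalues and multiplicities (the geometric multiplicity of λ is n − rank(A − λI), which equals the number of Jordan blocks for λ):
  λ = 3: algebraic multiplicity = 3, geometric multiplicity = 2

Determining the block sizes for each eigenvalue:
  λ = 3: 2 blocks summing to 3 forces exactly one block of size 2 and the rest size 1 → block sizes [2, 1]

Assembling the blocks gives a Jordan form
J =
  [3, 1, 0]
  [0, 3, 0]
  [0, 0, 3]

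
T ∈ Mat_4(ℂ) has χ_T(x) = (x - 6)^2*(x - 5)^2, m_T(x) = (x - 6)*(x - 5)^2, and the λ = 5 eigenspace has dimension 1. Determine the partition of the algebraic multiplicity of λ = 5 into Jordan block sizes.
Block sizes for λ = 5: [2]

Step 1 — from the characteristic polynomial, algebraic multiplicity of λ = 5 is 2. From dim ker(T − (5)·I) = 1, there are exactly 1 Jordan blocks for λ = 5.
Step 2 — from the minimal polynomial, the factor (x − 5)^2 tells us the largest block for λ = 5 has size 2.
Step 3 — with total size 2, 1 blocks, and largest block 2, the block sizes (in nonincreasing order) are [2].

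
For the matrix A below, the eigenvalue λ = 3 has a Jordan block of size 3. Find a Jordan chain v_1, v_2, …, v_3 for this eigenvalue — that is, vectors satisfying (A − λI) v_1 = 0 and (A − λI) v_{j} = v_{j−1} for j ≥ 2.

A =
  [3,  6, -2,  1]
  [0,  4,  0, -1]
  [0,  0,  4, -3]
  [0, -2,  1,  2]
A Jordan chain for λ = 3 of length 3:
v_1 = (1, 0, 0, 0)ᵀ
v_2 = (0, 1, 3, 1)ᵀ
v_3 = (0, 1, 3, 0)ᵀ

Let N = A − (3)·I. We want v_3 with N^3 v_3 = 0 but N^2 v_3 ≠ 0; then v_{j-1} := N · v_j for j = 3, …, 2.

Pick v_3 = (0, 1, 3, 0)ᵀ.
Then v_2 = N · v_3 = (0, 1, 3, 1)ᵀ.
Then v_1 = N · v_2 = (1, 0, 0, 0)ᵀ.

Sanity check: (A − (3)·I) v_1 = (0, 0, 0, 0)ᵀ = 0. ✓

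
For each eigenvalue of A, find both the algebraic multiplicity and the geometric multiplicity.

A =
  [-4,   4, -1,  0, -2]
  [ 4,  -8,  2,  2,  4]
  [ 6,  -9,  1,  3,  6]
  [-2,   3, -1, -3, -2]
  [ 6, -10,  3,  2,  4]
λ = -2: alg = 5, geom = 3

Step 1 — factor the characteristic polynomial to read off the algebraic multiplicities:
  χ_A(x) = (x + 2)^5

Step 2 — compute geometric multiplicities via the rank-nullity identity g(λ) = n − rank(A − λI):
  rank(A − (-2)·I) = 2, so dim ker(A − (-2)·I) = n − 2 = 3

Summary:
  λ = -2: algebraic multiplicity = 5, geometric multiplicity = 3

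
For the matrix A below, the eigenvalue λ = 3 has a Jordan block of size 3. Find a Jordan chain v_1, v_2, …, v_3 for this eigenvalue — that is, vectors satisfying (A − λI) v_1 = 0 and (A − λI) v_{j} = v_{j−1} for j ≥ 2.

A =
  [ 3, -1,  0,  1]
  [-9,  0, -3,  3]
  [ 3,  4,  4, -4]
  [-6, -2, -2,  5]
A Jordan chain for λ = 3 of length 3:
v_1 = (3, 0, -9, 0)ᵀ
v_2 = (0, -9, 3, -6)ᵀ
v_3 = (1, 0, 0, 0)ᵀ

Let N = A − (3)·I. We want v_3 with N^3 v_3 = 0 but N^2 v_3 ≠ 0; then v_{j-1} := N · v_j for j = 3, …, 2.

Pick v_3 = (1, 0, 0, 0)ᵀ.
Then v_2 = N · v_3 = (0, -9, 3, -6)ᵀ.
Then v_1 = N · v_2 = (3, 0, -9, 0)ᵀ.

Sanity check: (A − (3)·I) v_1 = (0, 0, 0, 0)ᵀ = 0. ✓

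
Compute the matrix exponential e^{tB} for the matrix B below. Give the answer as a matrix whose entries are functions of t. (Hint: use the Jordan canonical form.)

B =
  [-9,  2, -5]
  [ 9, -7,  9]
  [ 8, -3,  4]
e^{tB} =
  [3*t^2*exp(-4*t)/2 - 5*t*exp(-4*t) + exp(-4*t), -t^2*exp(-4*t)/2 + 2*t*exp(-4*t), 3*t^2*exp(-4*t)/2 - 5*t*exp(-4*t)]
  [9*t*exp(-4*t), -3*t*exp(-4*t) + exp(-4*t), 9*t*exp(-4*t)]
  [-3*t^2*exp(-4*t)/2 + 8*t*exp(-4*t), t^2*exp(-4*t)/2 - 3*t*exp(-4*t), -3*t^2*exp(-4*t)/2 + 8*t*exp(-4*t) + exp(-4*t)]

Strategy: write B = P · J · P⁻¹ where J is a Jordan canonical form, so e^{tB} = P · e^{tJ} · P⁻¹, and e^{tJ} can be computed block-by-block.

B has Jordan form
J =
  [-4,  1,  0]
  [ 0, -4,  1]
  [ 0,  0, -4]
(up to reordering of blocks).

Per-block formulas:
  For a 3×3 Jordan block J_3(-4): exp(t · J_3(-4)) = e^(-4t)·(I + t·N + (t^2/2)·N^2), where N is the 3×3 nilpotent shift.

After assembling e^{tJ} and conjugating by P, we get:

e^{tB} =
  [3*t^2*exp(-4*t)/2 - 5*t*exp(-4*t) + exp(-4*t), -t^2*exp(-4*t)/2 + 2*t*exp(-4*t), 3*t^2*exp(-4*t)/2 - 5*t*exp(-4*t)]
  [9*t*exp(-4*t), -3*t*exp(-4*t) + exp(-4*t), 9*t*exp(-4*t)]
  [-3*t^2*exp(-4*t)/2 + 8*t*exp(-4*t), t^2*exp(-4*t)/2 - 3*t*exp(-4*t), -3*t^2*exp(-4*t)/2 + 8*t*exp(-4*t) + exp(-4*t)]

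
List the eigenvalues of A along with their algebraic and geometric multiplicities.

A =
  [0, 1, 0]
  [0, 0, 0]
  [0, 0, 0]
λ = 0: alg = 3, geom = 2

Step 1 — factor the characteristic polynomial to read off the algebraic multiplicities:
  χ_A(x) = x^3

Step 2 — compute geometric multiplicities via the rank-nullity identity g(λ) = n − rank(A − λI):
  rank(A − (0)·I) = 1, so dim ker(A − (0)·I) = n − 1 = 2

Summary:
  λ = 0: algebraic multiplicity = 3, geometric multiplicity = 2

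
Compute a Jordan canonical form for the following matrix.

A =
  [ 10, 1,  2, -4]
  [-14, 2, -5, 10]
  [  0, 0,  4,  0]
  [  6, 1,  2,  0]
J_3(4) ⊕ J_1(4)

The characteristic polynomial is
  det(x·I − A) = x^4 - 16*x^3 + 96*x^2 - 256*x + 256 = (x - 4)^4

Eigenvalues and multiplicities (the geometric multiplicity of λ is n − rank(A − λI), which equals the number of Jordan blocks for λ):
  λ = 4: algebraic multiplicity = 4, geometric multiplicity = 2

Determining the block sizes for each eigenvalue:
  λ = 4: with am = 4 and gm = 2, the partition is not yet determined (e.g. several partitions of 4 into 2 parts exist). Let N = A − (4)·I. Computing rank(N^1) = 2, rank(N^2) = 1, rank(N^3) = 0; the number of blocks of size ≥ j is rank(N^{j−1}) − rank(N^j), giving [2, 1, 1]. So we have 1 block(s) of size 3, 1 block(s) of size 1 → block sizes [3, 1]

Assembling the blocks gives a Jordan form
J =
  [4, 1, 0, 0]
  [0, 4, 1, 0]
  [0, 0, 4, 0]
  [0, 0, 0, 4]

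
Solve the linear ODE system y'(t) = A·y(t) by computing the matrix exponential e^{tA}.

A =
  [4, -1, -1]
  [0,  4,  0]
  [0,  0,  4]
e^{tA} =
  [exp(4*t), -t*exp(4*t), -t*exp(4*t)]
  [0, exp(4*t), 0]
  [0, 0, exp(4*t)]

Strategy: write A = P · J · P⁻¹ where J is a Jordan canonical form, so e^{tA} = P · e^{tJ} · P⁻¹, and e^{tJ} can be computed block-by-block.

A has Jordan form
J =
  [4, 1, 0]
  [0, 4, 0]
  [0, 0, 4]
(up to reordering of blocks).

Per-block formulas:
  For a 2×2 Jordan block J_2(4): exp(t · J_2(4)) = e^(4t)·(I + t·N), where N is the 2×2 nilpotent shift.
  For a 1×1 block at λ = 4: exp(t · [4]) = [e^(4t)].

After assembling e^{tJ} and conjugating by P, we get:

e^{tA} =
  [exp(4*t), -t*exp(4*t), -t*exp(4*t)]
  [0, exp(4*t), 0]
  [0, 0, exp(4*t)]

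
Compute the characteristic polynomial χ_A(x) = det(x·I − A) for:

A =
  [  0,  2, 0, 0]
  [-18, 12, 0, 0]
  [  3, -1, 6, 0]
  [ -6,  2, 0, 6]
x^4 - 24*x^3 + 216*x^2 - 864*x + 1296

Expanding det(x·I − A) (e.g. by cofactor expansion or by noting that A is similar to its Jordan form J, which has the same characteristic polynomial as A) gives
  χ_A(x) = x^4 - 24*x^3 + 216*x^2 - 864*x + 1296
which factors as (x - 6)^4. The eigenvalues (with algebraic multiplicities) are λ = 6 with multiplicity 4.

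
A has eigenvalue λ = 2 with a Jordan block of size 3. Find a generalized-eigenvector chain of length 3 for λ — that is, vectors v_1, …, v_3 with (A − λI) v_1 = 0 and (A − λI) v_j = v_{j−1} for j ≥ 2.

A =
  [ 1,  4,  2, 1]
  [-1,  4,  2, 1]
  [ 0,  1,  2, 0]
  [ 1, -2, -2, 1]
A Jordan chain for λ = 2 of length 3:
v_1 = (-2, 0, -1, 0)ᵀ
v_2 = (-1, -1, 0, 1)ᵀ
v_3 = (1, 0, 0, 0)ᵀ

Let N = A − (2)·I. We want v_3 with N^3 v_3 = 0 but N^2 v_3 ≠ 0; then v_{j-1} := N · v_j for j = 3, …, 2.

Pick v_3 = (1, 0, 0, 0)ᵀ.
Then v_2 = N · v_3 = (-1, -1, 0, 1)ᵀ.
Then v_1 = N · v_2 = (-2, 0, -1, 0)ᵀ.

Sanity check: (A − (2)·I) v_1 = (0, 0, 0, 0)ᵀ = 0. ✓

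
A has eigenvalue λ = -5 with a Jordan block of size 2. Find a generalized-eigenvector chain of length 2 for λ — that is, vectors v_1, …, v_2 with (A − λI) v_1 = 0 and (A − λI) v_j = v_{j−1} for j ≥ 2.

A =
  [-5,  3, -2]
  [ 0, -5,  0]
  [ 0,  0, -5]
A Jordan chain for λ = -5 of length 2:
v_1 = (3, 0, 0)ᵀ
v_2 = (0, 1, 0)ᵀ

Let N = A − (-5)·I. We want v_2 with N^2 v_2 = 0 but N^1 v_2 ≠ 0; then v_{j-1} := N · v_j for j = 2, …, 2.

Pick v_2 = (0, 1, 0)ᵀ.
Then v_1 = N · v_2 = (3, 0, 0)ᵀ.

Sanity check: (A − (-5)·I) v_1 = (0, 0, 0)ᵀ = 0. ✓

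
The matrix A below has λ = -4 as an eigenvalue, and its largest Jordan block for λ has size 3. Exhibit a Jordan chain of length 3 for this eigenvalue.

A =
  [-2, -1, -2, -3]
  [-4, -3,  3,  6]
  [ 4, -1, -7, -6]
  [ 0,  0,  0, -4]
A Jordan chain for λ = -4 of length 3:
v_1 = (-1, 2, -2, 0)ᵀ
v_2 = (-1, 1, -1, 0)ᵀ
v_3 = (0, 1, 0, 0)ᵀ

Let N = A − (-4)·I. We want v_3 with N^3 v_3 = 0 but N^2 v_3 ≠ 0; then v_{j-1} := N · v_j for j = 3, …, 2.

Pick v_3 = (0, 1, 0, 0)ᵀ.
Then v_2 = N · v_3 = (-1, 1, -1, 0)ᵀ.
Then v_1 = N · v_2 = (-1, 2, -2, 0)ᵀ.

Sanity check: (A − (-4)·I) v_1 = (0, 0, 0, 0)ᵀ = 0. ✓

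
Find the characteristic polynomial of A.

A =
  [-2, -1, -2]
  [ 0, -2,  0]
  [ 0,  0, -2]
x^3 + 6*x^2 + 12*x + 8

Expanding det(x·I − A) (e.g. by cofactor expansion or by noting that A is similar to its Jordan form J, which has the same characteristic polynomial as A) gives
  χ_A(x) = x^3 + 6*x^2 + 12*x + 8
which factors as (x + 2)^3. The eigenvalues (with algebraic multiplicities) are λ = -2 with multiplicity 3.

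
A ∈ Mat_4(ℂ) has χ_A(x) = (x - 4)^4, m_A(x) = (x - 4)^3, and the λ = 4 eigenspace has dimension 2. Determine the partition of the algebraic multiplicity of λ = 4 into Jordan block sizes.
Block sizes for λ = 4: [3, 1]

Step 1 — from the characteristic polynomial, algebraic multiplicity of λ = 4 is 4. From dim ker(A − (4)·I) = 2, there are exactly 2 Jordan blocks for λ = 4.
Step 2 — from the minimal polynomial, the factor (x − 4)^3 tells us the largest block for λ = 4 has size 3.
Step 3 — with total size 4, 2 blocks, and largest block 3, the block sizes (in nonincreasing order) are [3, 1].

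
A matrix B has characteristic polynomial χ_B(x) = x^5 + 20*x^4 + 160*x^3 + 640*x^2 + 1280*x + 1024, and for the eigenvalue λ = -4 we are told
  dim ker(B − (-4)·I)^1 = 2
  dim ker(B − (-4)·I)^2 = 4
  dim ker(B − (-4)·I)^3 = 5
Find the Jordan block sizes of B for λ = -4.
Block sizes for λ = -4: [3, 2]

From the dimensions of kernels of powers, the number of Jordan blocks of size at least j is d_j − d_{j−1} where d_j = dim ker(N^j) (with d_0 = 0). Computing the differences gives [2, 2, 1].
The number of blocks of size exactly k is (#blocks of size ≥ k) − (#blocks of size ≥ k + 1), so the partition is: 1 block(s) of size 2, 1 block(s) of size 3.
In nonincreasing order the block sizes are [3, 2].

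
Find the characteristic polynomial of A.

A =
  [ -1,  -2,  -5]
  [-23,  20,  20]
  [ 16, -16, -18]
x^3 - x^2 - 8*x + 12

Expanding det(x·I − A) (e.g. by cofactor expansion or by noting that A is similar to its Jordan form J, which has the same characteristic polynomial as A) gives
  χ_A(x) = x^3 - x^2 - 8*x + 12
which factors as (x - 2)^2*(x + 3). The eigenvalues (with algebraic multiplicities) are λ = -3 with multiplicity 1, λ = 2 with multiplicity 2.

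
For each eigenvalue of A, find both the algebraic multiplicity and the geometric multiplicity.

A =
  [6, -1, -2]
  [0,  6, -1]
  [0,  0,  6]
λ = 6: alg = 3, geom = 1

Step 1 — factor the characteristic polynomial to read off the algebraic multiplicities:
  χ_A(x) = (x - 6)^3

Step 2 — compute geometric multiplicities via the rank-nullity identity g(λ) = n − rank(A − λI):
  rank(A − (6)·I) = 2, so dim ker(A − (6)·I) = n − 2 = 1

Summary:
  λ = 6: algebraic multiplicity = 3, geometric multiplicity = 1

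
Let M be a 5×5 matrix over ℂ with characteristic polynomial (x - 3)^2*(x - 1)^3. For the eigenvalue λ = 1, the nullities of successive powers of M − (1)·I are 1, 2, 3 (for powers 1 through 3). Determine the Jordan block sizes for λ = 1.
Block sizes for λ = 1: [3]

From the dimensions of kernels of powers, the number of Jordan blocks of size at least j is d_j − d_{j−1} where d_j = dim ker(N^j) (with d_0 = 0). Computing the differences gives [1, 1, 1].
The number of blocks of size exactly k is (#blocks of size ≥ k) − (#blocks of size ≥ k + 1), so the partition is: 1 block(s) of size 3.
In nonincreasing order the block sizes are [3].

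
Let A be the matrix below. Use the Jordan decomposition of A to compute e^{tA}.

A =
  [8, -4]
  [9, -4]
e^{tA} =
  [6*t*exp(2*t) + exp(2*t), -4*t*exp(2*t)]
  [9*t*exp(2*t), -6*t*exp(2*t) + exp(2*t)]

Strategy: write A = P · J · P⁻¹ where J is a Jordan canonical form, so e^{tA} = P · e^{tJ} · P⁻¹, and e^{tJ} can be computed block-by-block.

A has Jordan form
J =
  [2, 1]
  [0, 2]
(up to reordering of blocks).

Per-block formulas:
  For a 2×2 Jordan block J_2(2): exp(t · J_2(2)) = e^(2t)·(I + t·N), where N is the 2×2 nilpotent shift.

After assembling e^{tJ} and conjugating by P, we get:

e^{tA} =
  [6*t*exp(2*t) + exp(2*t), -4*t*exp(2*t)]
  [9*t*exp(2*t), -6*t*exp(2*t) + exp(2*t)]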